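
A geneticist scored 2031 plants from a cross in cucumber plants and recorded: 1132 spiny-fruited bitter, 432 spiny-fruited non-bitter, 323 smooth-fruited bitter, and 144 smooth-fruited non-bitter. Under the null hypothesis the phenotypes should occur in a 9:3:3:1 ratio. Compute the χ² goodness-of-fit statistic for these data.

18.046

Under the 9:3:3:1 hypothesis (Σ ratio = 16, N = 2031):
  spiny-fruited bitter: 2031 × 9/16 = 1142.4375
  spiny-fruited non-bitter: 2031 × 3/16 = 380.8125
  smooth-fruited bitter: 2031 × 3/16 = 380.8125
  smooth-fruited non-bitter: 2031 × 1/16 = 126.9375
χ² = Σ (O − E)² / E
  spiny-fruited bitter: (1132 − 1142.4375)² / 1142.4375 = 0.0954
  spiny-fruited non-bitter: (432 − 380.8125)² / 380.8125 = 6.8804
  smooth-fruited bitter: (323 − 380.8125)² / 380.8125 = 8.7767
  smooth-fruited non-bitter: (144 − 126.9375)² / 126.9375 = 2.2935
χ² = 0.0954 + 6.8804 + 8.7767 + 2.2935 = 18.046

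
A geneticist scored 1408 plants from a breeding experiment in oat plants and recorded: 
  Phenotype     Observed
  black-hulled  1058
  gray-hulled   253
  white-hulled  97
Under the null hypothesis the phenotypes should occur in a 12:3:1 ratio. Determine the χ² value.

1.383

Expected counts for N = 1408 under a 12:3:1 ratio (total parts = 16):
  black-hulled: 1408 × 12/16 = 1056
  gray-hulled: 1408 × 3/16 = 264
  white-hulled: 1408 × 1/16 = 88
χ² = Σ (O − E)² / E
  black-hulled: (1058 − 1056)² / 1056 = 0.0038
  gray-hulled: (253 − 264)² / 264 = 0.4583
  white-hulled: (97 − 88)² / 88 = 0.9205
χ² = 0.0038 + 0.4583 + 0.9205 = 1.3826 ≈ 1.383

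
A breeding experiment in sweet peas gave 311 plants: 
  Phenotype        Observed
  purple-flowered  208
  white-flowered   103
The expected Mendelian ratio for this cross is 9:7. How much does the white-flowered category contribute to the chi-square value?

The 9:7 ratio has 16 parts, so with N = 311 the expected counts are:
  purple-flowered: 311 × 9/16 = 174.9375
  white-flowered: 311 × 7/16 = 136.0625
Contribution of white-flowered: (103 − 136.0625)² / 136.0625 = 8.0340

8.034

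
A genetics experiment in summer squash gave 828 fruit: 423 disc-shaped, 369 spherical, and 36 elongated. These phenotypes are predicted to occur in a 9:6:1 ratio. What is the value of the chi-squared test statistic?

Expected counts for N = 828 under a 9:6:1 ratio (total parts = 16):
  disc-shaped: 828 × 9/16 = 465.75
  spherical: 828 × 6/16 = 310.5
  elongated: 828 × 1/16 = 51.75
χ² = Σ (O − E)² / E
  disc-shaped: (423 − 465.75)² / 465.75 = 3.9239
  spherical: (369 − 310.5)² / 310.5 = 11.0217
  elongated: (36 − 51.75)² / 51.75 = 4.7935
χ² = 3.9239 + 11.0217 + 4.7935 = 19.7391 ≈ 19.739

19.739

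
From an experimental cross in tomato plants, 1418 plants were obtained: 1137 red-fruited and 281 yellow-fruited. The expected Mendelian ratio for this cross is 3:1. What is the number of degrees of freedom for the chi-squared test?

A goodness-of-fit test with 2 phenotype classes has df = 2 − 1 = 1.

1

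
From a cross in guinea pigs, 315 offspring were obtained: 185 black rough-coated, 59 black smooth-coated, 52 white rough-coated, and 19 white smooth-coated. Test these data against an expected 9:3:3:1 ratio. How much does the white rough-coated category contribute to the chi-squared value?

Total ratio parts = 16. Expected numbers out of 315:
  black rough-coated: 315 × 9/16 = 177.1875
  black smooth-coated: 315 × 3/16 = 59.0625
  white rough-coated: 315 × 3/16 = 59.0625
  white smooth-coated: 315 × 1/16 = 19.6875
Contribution of white rough-coated: (52 − 59.0625)² / 59.0625 = 0.8445

0.845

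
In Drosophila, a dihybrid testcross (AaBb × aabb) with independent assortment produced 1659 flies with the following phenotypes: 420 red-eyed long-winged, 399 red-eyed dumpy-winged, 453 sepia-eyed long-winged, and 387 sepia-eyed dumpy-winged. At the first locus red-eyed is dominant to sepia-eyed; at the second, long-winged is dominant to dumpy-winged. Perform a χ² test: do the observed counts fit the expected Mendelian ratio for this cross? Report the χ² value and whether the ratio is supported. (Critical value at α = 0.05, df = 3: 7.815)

A dihybrid testcross with independent assortment gives a 1:1:1:1 ratio.
The 1:1:1:1 ratio has 4 parts, so with N = 1659 the expected counts are:
  red-eyed long-winged: 1659 × 1/4 = 414.75
  red-eyed dumpy-winged: 1659 × 1/4 = 414.75
  sepia-eyed long-winged: 1659 × 1/4 = 414.75
  sepia-eyed dumpy-winged: 1659 × 1/4 = 414.75
χ² = Σ (O − E)² / E
  red-eyed long-winged: (420 − 414.75)² / 414.75 = 0.0665
  red-eyed dumpy-winged: (399 − 414.75)² / 414.75 = 0.5981
  sepia-eyed long-winged: (453 − 414.75)² / 414.75 = 3.5276
  sepia-eyed dumpy-winged: (387 − 414.75)² / 414.75 = 1.8567
χ² = 0.0665 + 0.5981 + 3.5276 + 1.8567 = 6.0489 ≈ 6.049
Degrees of freedom = 4 − 1 = 3; critical value at α = 0.05 is 7.815.
Since 6.049 < 7.815, we fail to reject the null hypothesis — the data are consistent with the 1:1:1:1 ratio.

6.049; consistent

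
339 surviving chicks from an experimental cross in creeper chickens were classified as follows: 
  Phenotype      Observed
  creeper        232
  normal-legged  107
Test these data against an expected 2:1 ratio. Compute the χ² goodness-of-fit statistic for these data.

0.478

The 2:1 ratio has 3 parts, so with N = 339 the expected counts are:
  creeper: 339 × 2/3 = 226
  normal-legged: 339 × 1/3 = 113
χ² = Σ (O − E)² / E
  creeper: (232 − 226)² / 226 = 0.1593
  normal-legged: (107 − 113)² / 113 = 0.3186
χ² = 0.1593 + 0.3186 = 0.4779 ≈ 0.478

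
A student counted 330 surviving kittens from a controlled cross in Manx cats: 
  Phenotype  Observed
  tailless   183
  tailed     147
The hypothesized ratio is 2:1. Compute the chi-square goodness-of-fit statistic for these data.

18.668

The 2:1 ratio has 3 parts, so with N = 330 the expected counts are:
  tailless: 330 × 2/3 = 220
  tailed: 330 × 1/3 = 110
χ² = Σ (O − E)² / E
  tailless: (183 − 220)² / 220 = 6.2227
  tailed: (147 − 110)² / 110 = 12.4455
χ² = 6.2227 + 12.4455 = 18.6682 ≈ 18.668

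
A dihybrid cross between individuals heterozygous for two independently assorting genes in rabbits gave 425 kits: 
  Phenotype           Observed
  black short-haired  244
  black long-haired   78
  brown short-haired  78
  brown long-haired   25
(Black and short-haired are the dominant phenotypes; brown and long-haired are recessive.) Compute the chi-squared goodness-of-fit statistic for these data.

0.265

A dihybrid F₂ with independent assortment and complete dominance at both loci gives a 9:3:3:1 phenotypic ratio.
Expected counts for N = 425 under a 9:3:3:1 ratio (total parts = 16):
  black short-haired: 425 × 9/16 = 239.0625
  black long-haired: 425 × 3/16 = 79.6875
  brown short-haired: 425 × 3/16 = 79.6875
  brown long-haired: 425 × 1/16 = 26.5625
χ² = Σ (O − E)² / E
  black short-haired: (244 − 239.0625)² / 239.0625 = 0.1020
  black long-haired: (78 − 79.6875)² / 79.6875 = 0.0357
  brown short-haired: (78 − 79.6875)² / 79.6875 = 0.0357
  brown long-haired: (25 − 26.5625)² / 26.5625 = 0.0919
χ² = 0.1020 + 0.0357 + 0.0357 + 0.0919 = 0.2653 ≈ 0.265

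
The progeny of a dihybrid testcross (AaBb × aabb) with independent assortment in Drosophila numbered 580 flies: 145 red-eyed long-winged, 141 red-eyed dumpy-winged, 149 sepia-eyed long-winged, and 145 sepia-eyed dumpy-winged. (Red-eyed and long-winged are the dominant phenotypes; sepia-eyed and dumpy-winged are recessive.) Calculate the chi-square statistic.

A dihybrid testcross with independent assortment gives a 1:1:1:1 ratio.
The 1:1:1:1 ratio has 4 parts, so with N = 580 the expected counts are:
  red-eyed long-winged: 580 × 1/4 = 145
  red-eyed dumpy-winged: 580 × 1/4 = 145
  sepia-eyed long-winged: 580 × 1/4 = 145
  sepia-eyed dumpy-winged: 580 × 1/4 = 145
χ² = Σ (O − E)² / E
  red-eyed long-winged: (145 − 145)² / 145 = 0.0000
  red-eyed dumpy-winged: (141 − 145)² / 145 = 0.1103
  sepia-eyed long-winged: (149 − 145)² / 145 = 0.1103
  sepia-eyed dumpy-winged: (145 − 145)² / 145 = 0.0000
χ² = 0.0000 + 0.1103 + 0.1103 + 0.0000 = 0.2206 ≈ 0.221

0.221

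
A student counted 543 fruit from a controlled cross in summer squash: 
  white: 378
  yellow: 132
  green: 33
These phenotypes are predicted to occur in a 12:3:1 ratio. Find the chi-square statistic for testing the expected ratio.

11.077

Total ratio parts = 16. Expected numbers out of 543:
  white: 543 × 12/16 = 407.25
  yellow: 543 × 3/16 = 101.8125
  green: 543 × 1/16 = 33.9375
χ² = Σ (O − E)² / E
  white: (378 − 407.25)² / 407.25 = 2.1008
  yellow: (132 − 101.8125)² / 101.8125 = 8.9506
  green: (33 − 33.9375)² / 33.9375 = 0.0259
χ² = 2.1008 + 8.9506 + 0.0259 = 11.0773 ≈ 11.077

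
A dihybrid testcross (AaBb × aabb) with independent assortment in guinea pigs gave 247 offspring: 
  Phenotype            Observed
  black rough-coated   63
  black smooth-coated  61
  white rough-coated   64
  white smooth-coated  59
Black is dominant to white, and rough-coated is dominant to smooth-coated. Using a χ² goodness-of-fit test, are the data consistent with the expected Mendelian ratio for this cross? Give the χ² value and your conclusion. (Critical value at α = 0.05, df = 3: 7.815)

A dihybrid testcross with independent assortment gives a 1:1:1:1 ratio.
Under the 1:1:1:1 hypothesis (Σ ratio = 4, N = 247):
  black rough-coated: 247 × 1/4 = 61.75
  black smooth-coated: 247 × 1/4 = 61.75
  white rough-coated: 247 × 1/4 = 61.75
  white smooth-coated: 247 × 1/4 = 61.75
χ² = Σ (O − E)² / E
  black rough-coated: (63 − 61.75)² / 61.75 = 0.0253
  black smooth-coated: (61 − 61.75)² / 61.75 = 0.0091
  white rough-coated: (64 − 61.75)² / 61.75 = 0.0820
  white smooth-coated: (59 − 61.75)² / 61.75 = 0.1225
χ² = 0.0253 + 0.0091 + 0.0820 + 0.1225 = 0.2389 ≈ 0.239
Degrees of freedom = 4 − 1 = 3; critical value at α = 0.05 is 7.815.
Since 0.239 < 7.815, we fail to reject the null hypothesis — the data are consistent with the 1:1:1:1 ratio.

0.239; consistent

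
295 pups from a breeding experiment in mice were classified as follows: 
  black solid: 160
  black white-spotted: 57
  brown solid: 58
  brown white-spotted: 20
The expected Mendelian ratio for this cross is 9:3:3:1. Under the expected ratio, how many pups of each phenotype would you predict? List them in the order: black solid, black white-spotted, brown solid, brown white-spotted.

The 9:3:3:1 ratio has 16 parts, so with N = 295 the expected counts are:
  black solid: 295 × 9/16 = 165.9375
  black white-spotted: 295 × 3/16 = 55.3125
  brown solid: 295 × 3/16 = 55.3125
  brown white-spotted: 295 × 1/16 = 18.4375

165.9375, 55.3125, 55.3125, 18.4375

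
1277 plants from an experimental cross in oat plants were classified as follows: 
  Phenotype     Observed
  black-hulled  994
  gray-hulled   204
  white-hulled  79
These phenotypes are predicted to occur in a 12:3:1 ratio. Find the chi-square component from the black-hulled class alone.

1.372

Under the 12:3:1 hypothesis (Σ ratio = 16, N = 1277):
  black-hulled: 1277 × 12/16 = 957.75
  gray-hulled: 1277 × 3/16 = 239.4375
  white-hulled: 1277 × 1/16 = 79.8125
Contribution of black-hulled: (994 − 957.75)² / 957.75 = 1.3720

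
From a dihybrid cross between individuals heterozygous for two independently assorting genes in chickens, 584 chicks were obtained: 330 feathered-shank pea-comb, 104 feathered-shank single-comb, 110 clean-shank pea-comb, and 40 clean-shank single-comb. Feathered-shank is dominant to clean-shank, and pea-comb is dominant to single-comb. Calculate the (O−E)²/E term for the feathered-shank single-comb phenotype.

0.276

A dihybrid F₂ with independent assortment and complete dominance at both loci gives a 9:3:3:1 phenotypic ratio.
Expected counts for N = 584 under a 9:3:3:1 ratio (total parts = 16):
  feathered-shank pea-comb: 584 × 9/16 = 328.5
  feathered-shank single-comb: 584 × 3/16 = 109.5
  clean-shank pea-comb: 584 × 3/16 = 109.5
  clean-shank single-comb: 584 × 1/16 = 36.5
Contribution of feathered-shank single-comb: (104 − 109.5)² / 109.5 = 0.2763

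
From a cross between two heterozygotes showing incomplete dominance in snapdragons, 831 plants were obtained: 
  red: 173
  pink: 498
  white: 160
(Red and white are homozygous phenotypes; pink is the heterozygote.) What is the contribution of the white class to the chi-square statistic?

With incomplete dominance, a heterozygote × heterozygote cross gives a 1:2:1 phenotypic ratio.
Under the 1:2:1 hypothesis (Σ ratio = 4, N = 831):
  red: 831 × 1/4 = 207.75
  pink: 831 × 2/4 = 415.5
  white: 831 × 1/4 = 207.75
Contribution of white: (160 − 207.75)² / 207.75 = 10.9750

10.975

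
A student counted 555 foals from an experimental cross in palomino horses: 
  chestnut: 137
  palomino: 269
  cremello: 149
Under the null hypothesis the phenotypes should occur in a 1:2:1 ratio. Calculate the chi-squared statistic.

Under the 1:2:1 hypothesis (Σ ratio = 4, N = 555):
  chestnut: 555 × 1/4 = 138.75
  palomino: 555 × 2/4 = 277.5
  cremello: 555 × 1/4 = 138.75
χ² = Σ (O − E)² / E
  chestnut: (137 − 138.75)² / 138.75 = 0.0221
  palomino: (269 − 277.5)² / 277.5 = 0.2604
  cremello: (149 − 138.75)² / 138.75 = 0.7572
χ² = 0.0221 + 0.2604 + 0.7572 = 1.0397 ≈ 1.040

1.040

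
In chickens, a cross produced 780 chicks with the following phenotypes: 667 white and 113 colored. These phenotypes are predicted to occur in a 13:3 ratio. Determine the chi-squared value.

9.304

Expected counts for N = 780 under a 13:3 ratio (total parts = 16):
  white: 780 × 13/16 = 633.75
  colored: 780 × 3/16 = 146.25
χ² = Σ (O − E)² / E
  white: (667 − 633.75)² / 633.75 = 1.7445
  colored: (113 − 146.25)² / 146.25 = 7.5594
χ² = 1.7445 + 7.5594 = 9.3039 ≈ 9.304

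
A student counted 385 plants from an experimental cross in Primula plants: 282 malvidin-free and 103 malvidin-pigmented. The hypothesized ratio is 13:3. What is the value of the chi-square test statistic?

16.187

Expected counts for N = 385 under a 13:3 ratio (total parts = 16):
  malvidin-free: 385 × 13/16 = 312.8125
  malvidin-pigmented: 385 × 3/16 = 72.1875
χ² = Σ (O − E)² / E
  malvidin-free: (282 − 312.8125)² / 312.8125 = 3.0351
  malvidin-pigmented: (103 − 72.1875)² / 72.1875 = 13.1520
χ² = 3.0351 + 13.1520 = 16.1871 ≈ 16.187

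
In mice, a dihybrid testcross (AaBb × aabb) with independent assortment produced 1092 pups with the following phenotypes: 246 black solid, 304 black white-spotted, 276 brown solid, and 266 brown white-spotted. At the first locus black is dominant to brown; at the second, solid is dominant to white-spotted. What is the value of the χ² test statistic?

A dihybrid testcross with independent assortment gives a 1:1:1:1 ratio.
The 1:1:1:1 ratio has 4 parts, so with N = 1092 the expected counts are:
  black solid: 1092 × 1/4 = 273
  black white-spotted: 1092 × 1/4 = 273
  brown solid: 1092 × 1/4 = 273
  brown white-spotted: 1092 × 1/4 = 273
χ² = Σ (O − E)² / E
  black solid: (246 − 273)² / 273 = 2.6703
  black white-spotted: (304 − 273)² / 273 = 3.5201
  brown solid: (276 − 273)² / 273 = 0.0330
  brown white-spotted: (266 − 273)² / 273 = 0.1795
χ² = 2.6703 + 3.5201 + 0.0330 + 0.1795 = 6.4029 ≈ 6.403

6.403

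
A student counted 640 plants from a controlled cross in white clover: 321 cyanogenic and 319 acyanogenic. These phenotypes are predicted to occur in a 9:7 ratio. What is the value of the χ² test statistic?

The 9:7 ratio has 16 parts, so with N = 640 the expected counts are:
  cyanogenic: 640 × 9/16 = 360
  acyanogenic: 640 × 7/16 = 280
χ² = Σ (O − E)² / E
  cyanogenic: (321 − 360)² / 360 = 4.2250
  acyanogenic: (319 − 280)² / 280 = 5.4321
χ² = 4.2250 + 5.4321 = 9.6571 ≈ 9.657

9.657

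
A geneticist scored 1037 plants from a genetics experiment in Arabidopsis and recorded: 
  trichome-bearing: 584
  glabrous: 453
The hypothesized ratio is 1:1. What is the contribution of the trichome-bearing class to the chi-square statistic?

8.274

Expected counts for N = 1037 under a 1:1 ratio (total parts = 2):
  trichome-bearing: 1037 × 1/2 = 518.5
  glabrous: 1037 × 1/2 = 518.5
Contribution of trichome-bearing: (584 − 518.5)² / 518.5 = 8.2743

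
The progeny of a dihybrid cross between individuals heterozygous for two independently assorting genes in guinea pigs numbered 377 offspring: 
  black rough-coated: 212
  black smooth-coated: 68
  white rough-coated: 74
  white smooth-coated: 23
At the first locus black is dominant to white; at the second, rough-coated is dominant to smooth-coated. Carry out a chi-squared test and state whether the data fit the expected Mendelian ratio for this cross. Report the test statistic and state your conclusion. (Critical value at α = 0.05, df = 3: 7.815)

A dihybrid F₂ with independent assortment and complete dominance at both loci gives a 9:3:3:1 phenotypic ratio.
Total ratio parts = 16. Expected numbers out of 377:
  black rough-coated: 377 × 9/16 = 212.0625
  black smooth-coated: 377 × 3/16 = 70.6875
  white rough-coated: 377 × 3/16 = 70.6875
  white smooth-coated: 377 × 1/16 = 23.5625
χ² = Σ (O − E)² / E
  black rough-coated: (212 − 212.0625)² / 212.0625 = 0.0000
  black smooth-coated: (68 − 70.6875)² / 70.6875 = 0.1022
  white rough-coated: (74 − 70.6875)² / 70.6875 = 0.1552
  white smooth-coated: (23 − 23.5625)² / 23.5625 = 0.0134
χ² = 0.0000 + 0.1022 + 0.1552 + 0.0134 = 0.2708 ≈ 0.271
Degrees of freedom = 4 − 1 = 3; critical value at α = 0.05 is 7.815.
Since 0.271 < 7.815, we fail to reject the null hypothesis — the data are consistent with the 9:3:3:1 ratio.

0.271; consistent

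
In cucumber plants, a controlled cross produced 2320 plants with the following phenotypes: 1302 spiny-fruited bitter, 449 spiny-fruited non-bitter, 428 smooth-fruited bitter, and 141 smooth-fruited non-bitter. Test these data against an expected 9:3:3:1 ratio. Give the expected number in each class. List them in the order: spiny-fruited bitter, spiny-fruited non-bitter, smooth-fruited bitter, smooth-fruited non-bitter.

Expected counts for N = 2320 under a 9:3:3:1 ratio (total parts = 16):
  spiny-fruited bitter: 2320 × 9/16 = 1305
  spiny-fruited non-bitter: 2320 × 3/16 = 435
  smooth-fruited bitter: 2320 × 3/16 = 435
  smooth-fruited non-bitter: 2320 × 1/16 = 145

1305, 435, 435, 145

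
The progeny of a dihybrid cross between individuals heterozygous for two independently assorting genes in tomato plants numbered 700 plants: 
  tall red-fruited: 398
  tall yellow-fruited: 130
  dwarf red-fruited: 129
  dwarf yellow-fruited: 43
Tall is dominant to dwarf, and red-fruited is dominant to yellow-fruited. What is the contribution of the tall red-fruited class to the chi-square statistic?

A dihybrid F₂ with independent assortment and complete dominance at both loci gives a 9:3:3:1 phenotypic ratio.
Under the 9:3:3:1 hypothesis (Σ ratio = 16, N = 700):
  tall red-fruited: 700 × 9/16 = 393.75
  tall yellow-fruited: 700 × 3/16 = 131.25
  dwarf red-fruited: 700 × 3/16 = 131.25
  dwarf yellow-fruited: 700 × 1/16 = 43.75
Contribution of tall red-fruited: (398 − 393.75)² / 393.75 = 0.0459

0.046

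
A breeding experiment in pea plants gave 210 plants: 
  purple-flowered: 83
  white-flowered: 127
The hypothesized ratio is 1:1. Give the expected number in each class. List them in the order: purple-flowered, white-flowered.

105, 105

Expected counts for N = 210 under a 1:1 ratio (total parts = 2):
  purple-flowered: 210 × 1/2 = 105
  white-flowered: 210 × 1/2 = 105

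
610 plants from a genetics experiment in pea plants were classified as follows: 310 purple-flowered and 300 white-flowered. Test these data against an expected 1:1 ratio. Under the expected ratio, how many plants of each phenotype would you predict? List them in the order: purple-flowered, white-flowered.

305, 305

Under the 1:1 hypothesis (Σ ratio = 2, N = 610):
  purple-flowered: 610 × 1/2 = 305
  white-flowered: 610 × 1/2 = 305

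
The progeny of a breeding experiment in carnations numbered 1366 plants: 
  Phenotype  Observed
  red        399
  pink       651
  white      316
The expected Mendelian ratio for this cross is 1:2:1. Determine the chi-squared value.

Expected counts for N = 1366 under a 1:2:1 ratio (total parts = 4):
  red: 1366 × 1/4 = 341.5
  pink: 1366 × 2/4 = 683
  white: 1366 × 1/4 = 341.5
χ² = Σ (O − E)² / E
  red: (399 − 341.5)² / 341.5 = 9.6816
  pink: (651 − 683)² / 683 = 1.4993
  white: (316 − 341.5)² / 341.5 = 1.9041
χ² = 9.6816 + 1.4993 + 1.9041 = 13.085

13.085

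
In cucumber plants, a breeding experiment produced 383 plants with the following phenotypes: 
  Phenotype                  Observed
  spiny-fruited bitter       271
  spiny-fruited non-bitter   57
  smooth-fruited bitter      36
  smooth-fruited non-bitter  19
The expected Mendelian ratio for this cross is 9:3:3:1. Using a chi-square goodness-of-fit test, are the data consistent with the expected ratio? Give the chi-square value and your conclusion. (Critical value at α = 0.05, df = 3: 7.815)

The 9:3:3:1 ratio has 16 parts, so with N = 383 the expected counts are:
  spiny-fruited bitter: 383 × 9/16 = 215.4375
  spiny-fruited non-bitter: 383 × 3/16 = 71.8125
  smooth-fruited bitter: 383 × 3/16 = 71.8125
  smooth-fruited non-bitter: 383 × 1/16 = 23.9375
χ² = Σ (O − E)² / E
  spiny-fruited bitter: (271 − 215.4375)² / 215.4375 = 14.3299
  spiny-fruited non-bitter: (57 − 71.8125)² / 71.8125 = 3.0553
  smooth-fruited bitter: (36 − 71.8125)² / 71.8125 = 17.8595
  smooth-fruited non-bitter: (19 − 23.9375)² / 23.9375 = 1.0184
χ² = 14.3299 + 3.0553 + 17.8595 + 1.0184 = 36.2631 ≈ 36.263
Degrees of freedom = 4 − 1 = 3; critical value at α = 0.05 is 7.815.
Since 36.263 > 7.815, we reject the null hypothesis — the data do not fit the 9:3:3:1 ratio.

36.263; not consistent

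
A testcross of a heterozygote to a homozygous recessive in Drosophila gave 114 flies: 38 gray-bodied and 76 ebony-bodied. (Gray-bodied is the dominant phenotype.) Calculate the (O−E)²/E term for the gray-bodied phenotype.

A testcross of a heterozygote (Aa × aa) gives a 1:1 phenotypic ratio.
The 1:1 ratio has 2 parts, so with N = 114 the expected counts are:
  gray-bodied: 114 × 1/2 = 57
  ebony-bodied: 114 × 1/2 = 57
Contribution of gray-bodied: (38 − 57)² / 57 = 6.3333

6.333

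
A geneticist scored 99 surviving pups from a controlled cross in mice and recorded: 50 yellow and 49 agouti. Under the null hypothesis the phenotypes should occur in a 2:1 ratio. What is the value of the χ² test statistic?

The 2:1 ratio has 3 parts, so with N = 99 the expected counts are:
  yellow: 99 × 2/3 = 66
  agouti: 99 × 1/3 = 33
χ² = Σ (O − E)² / E
  yellow: (50 − 66)² / 66 = 3.8788
  agouti: (49 − 33)² / 33 = 7.7576
χ² = 3.8788 + 7.7576 = 11.6364 ≈ 11.636

11.636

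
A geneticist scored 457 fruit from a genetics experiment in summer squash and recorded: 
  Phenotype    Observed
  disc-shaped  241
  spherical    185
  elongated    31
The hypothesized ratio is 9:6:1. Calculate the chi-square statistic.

Total ratio parts = 16. Expected numbers out of 457:
  disc-shaped: 457 × 9/16 = 257.0625
  spherical: 457 × 6/16 = 171.375
  elongated: 457 × 1/16 = 28.5625
χ² = Σ (O − E)² / E
  disc-shaped: (241 − 257.0625)² / 257.0625 = 1.0037
  spherical: (185 − 171.375)² / 171.375 = 1.0832
  elongated: (31 − 28.5625)² / 28.5625 = 0.2080
χ² = 1.0037 + 1.0832 + 0.2080 = 2.2949 ≈ 2.295

2.295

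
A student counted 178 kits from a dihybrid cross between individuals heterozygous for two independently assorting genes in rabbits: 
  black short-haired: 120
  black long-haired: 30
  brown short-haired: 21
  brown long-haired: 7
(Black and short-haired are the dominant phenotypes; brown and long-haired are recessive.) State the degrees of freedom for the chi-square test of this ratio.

3

A dihybrid F₂ with independent assortment and complete dominance at both loci gives a 9:3:3:1 phenotypic ratio.
A goodness-of-fit test with 4 phenotype classes has df = 4 − 1 = 3.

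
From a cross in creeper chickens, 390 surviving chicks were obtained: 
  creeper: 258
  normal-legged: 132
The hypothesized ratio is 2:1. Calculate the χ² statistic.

The 2:1 ratio has 3 parts, so with N = 390 the expected counts are:
  creeper: 390 × 2/3 = 260
  normal-legged: 390 × 1/3 = 130
χ² = Σ (O − E)² / E
  creeper: (258 − 260)² / 260 = 0.0154
  normal-legged: (132 − 130)² / 130 = 0.0308
χ² = 0.0154 + 0.0308 = 0.0462 ≈ 0.046

0.046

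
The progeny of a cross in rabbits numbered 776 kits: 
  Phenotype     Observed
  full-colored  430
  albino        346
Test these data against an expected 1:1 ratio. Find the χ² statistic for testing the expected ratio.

9.093

The 1:1 ratio has 2 parts, so with N = 776 the expected counts are:
  full-colored: 776 × 1/2 = 388
  albino: 776 × 1/2 = 388
χ² = Σ (O − E)² / E
  full-colored: (430 − 388)² / 388 = 4.5464
  albino: (346 − 388)² / 388 = 4.5464
χ² = 4.5464 + 4.5464 = 9.0928 ≈ 9.093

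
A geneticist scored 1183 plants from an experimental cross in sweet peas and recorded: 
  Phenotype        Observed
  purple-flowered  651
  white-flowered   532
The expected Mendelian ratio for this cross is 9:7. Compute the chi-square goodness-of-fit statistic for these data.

0.716

The 9:7 ratio has 16 parts, so with N = 1183 the expected counts are:
  purple-flowered: 1183 × 9/16 = 665.4375
  white-flowered: 1183 × 7/16 = 517.5625
χ² = Σ (O − E)² / E
  purple-flowered: (651 − 665.4375)² / 665.4375 = 0.3132
  white-flowered: (532 − 517.5625)² / 517.5625 = 0.4027
χ² = 0.3132 + 0.4027 = 0.7159 ≈ 0.716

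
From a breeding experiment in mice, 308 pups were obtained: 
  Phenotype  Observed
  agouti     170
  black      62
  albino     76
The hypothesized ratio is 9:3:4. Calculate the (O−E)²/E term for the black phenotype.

0.313

Total ratio parts = 16. Expected numbers out of 308:
  agouti: 308 × 9/16 = 173.25
  black: 308 × 3/16 = 57.75
  albino: 308 × 4/16 = 77
Contribution of black: (62 − 57.75)² / 57.75 = 0.3128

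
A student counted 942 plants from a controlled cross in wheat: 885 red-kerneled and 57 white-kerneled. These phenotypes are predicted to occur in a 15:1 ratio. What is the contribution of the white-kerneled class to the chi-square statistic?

Under the 15:1 hypothesis (Σ ratio = 16, N = 942):
  red-kerneled: 942 × 15/16 = 883.125
  white-kerneled: 942 × 1/16 = 58.875
Contribution of white-kerneled: (57 − 58.875)² / 58.875 = 0.0597

0.060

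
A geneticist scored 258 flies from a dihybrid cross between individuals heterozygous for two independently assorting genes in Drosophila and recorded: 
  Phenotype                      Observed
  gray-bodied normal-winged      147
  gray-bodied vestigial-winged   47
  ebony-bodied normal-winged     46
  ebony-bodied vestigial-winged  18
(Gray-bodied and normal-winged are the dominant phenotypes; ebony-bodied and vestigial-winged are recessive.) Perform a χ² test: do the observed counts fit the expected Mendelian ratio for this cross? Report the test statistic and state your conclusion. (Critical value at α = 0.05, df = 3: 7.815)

0.398; consistent

A dihybrid F₂ with independent assortment and complete dominance at both loci gives a 9:3:3:1 phenotypic ratio.
The 9:3:3:1 ratio has 16 parts, so with N = 258 the expected counts are:
  gray-bodied normal-winged: 258 × 9/16 = 145.125
  gray-bodied vestigial-winged: 258 × 3/16 = 48.375
  ebony-bodied normal-winged: 258 × 3/16 = 48.375
  ebony-bodied vestigial-winged: 258 × 1/16 = 16.125
χ² = Σ (O − E)² / E
  gray-bodied normal-winged: (147 − 145.125)² / 145.125 = 0.0242
  gray-bodied vestigial-winged: (47 − 48.375)² / 48.375 = 0.0391
  ebony-bodied normal-winged: (46 − 48.375)² / 48.375 = 0.1166
  ebony-bodied vestigial-winged: (18 − 16.125)² / 16.125 = 0.2180
χ² = 0.0242 + 0.0391 + 0.1166 + 0.2180 = 0.3979 ≈ 0.398
Degrees of freedom = 4 − 1 = 3; critical value at α = 0.05 is 7.815.
Since 0.398 < 7.815, we fail to reject the null hypothesis — the data are consistent with the 9:3:3:1 ratio.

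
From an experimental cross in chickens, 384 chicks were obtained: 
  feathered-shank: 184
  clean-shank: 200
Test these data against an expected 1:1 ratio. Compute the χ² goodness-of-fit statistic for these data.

0.667

The 1:1 ratio has 2 parts, so with N = 384 the expected counts are:
  feathered-shank: 384 × 1/2 = 192
  clean-shank: 384 × 1/2 = 192
χ² = Σ (O − E)² / E
  feathered-shank: (184 − 192)² / 192 = 0.3333
  clean-shank: (200 − 192)² / 192 = 0.3333
χ² = 0.3333 + 0.3333 = 0.6666 ≈ 0.667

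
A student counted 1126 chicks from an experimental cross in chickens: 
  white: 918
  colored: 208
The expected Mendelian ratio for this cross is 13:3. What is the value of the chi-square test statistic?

Expected counts for N = 1126 under a 13:3 ratio (total parts = 16):
  white: 1126 × 13/16 = 914.875
  colored: 1126 × 3/16 = 211.125
χ² = Σ (O − E)² / E
  white: (918 − 914.875)² / 914.875 = 0.0107
  colored: (208 − 211.125)² / 211.125 = 0.0463
χ² = 0.0107 + 0.0463 = 0.057

0.057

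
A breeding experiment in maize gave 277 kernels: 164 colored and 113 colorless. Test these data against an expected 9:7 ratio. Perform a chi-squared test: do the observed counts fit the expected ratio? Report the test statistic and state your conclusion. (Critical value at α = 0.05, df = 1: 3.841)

Under the 9:7 hypothesis (Σ ratio = 16, N = 277):
  colored: 277 × 9/16 = 155.8125
  colorless: 277 × 7/16 = 121.1875
χ² = Σ (O − E)² / E
  colored: (164 − 155.8125)² / 155.8125 = 0.4302
  colorless: (113 − 121.1875)² / 121.1875 = 0.5532
χ² = 0.4302 + 0.5532 = 0.9834 ≈ 0.983
Degrees of freedom = 2 − 1 = 1; critical value at α = 0.05 is 3.841.
Since 0.983 < 3.841, we fail to reject the null hypothesis — the data are consistent with the 9:7 ratio.

0.983; consistent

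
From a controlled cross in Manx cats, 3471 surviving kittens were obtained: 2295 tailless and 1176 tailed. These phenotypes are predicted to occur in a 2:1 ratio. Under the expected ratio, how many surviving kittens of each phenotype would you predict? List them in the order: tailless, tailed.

The 2:1 ratio has 3 parts, so with N = 3471 the expected counts are:
  tailless: 3471 × 2/3 = 2314
  tailed: 3471 × 1/3 = 1157

2314, 1157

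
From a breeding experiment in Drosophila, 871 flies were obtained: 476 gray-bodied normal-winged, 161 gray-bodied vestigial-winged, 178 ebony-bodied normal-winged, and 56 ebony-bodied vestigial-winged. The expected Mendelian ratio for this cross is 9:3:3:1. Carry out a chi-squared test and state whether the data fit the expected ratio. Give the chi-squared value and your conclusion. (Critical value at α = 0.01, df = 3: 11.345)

Expected counts for N = 871 under a 9:3:3:1 ratio (total parts = 16):
  gray-bodied normal-winged: 871 × 9/16 = 489.9375
  gray-bodied vestigial-winged: 871 × 3/16 = 163.3125
  ebony-bodied normal-winged: 871 × 3/16 = 163.3125
  ebony-bodied vestigial-winged: 871 × 1/16 = 54.4375
χ² = Σ (O − E)² / E
  gray-bodied normal-winged: (476 − 489.9375)² / 489.9375 = 0.3965
  gray-bodied vestigial-winged: (161 − 163.3125)² / 163.3125 = 0.0327
  ebony-bodied normal-winged: (178 − 163.3125)² / 163.3125 = 1.3209
  ebony-bodied vestigial-winged: (56 − 54.4375)² / 54.4375 = 0.0448
χ² = 0.3965 + 0.0327 + 1.3209 + 0.0448 = 1.7949 ≈ 1.795
Degrees of freedom = 4 − 1 = 3; critical value at α = 0.01 is 11.345.
Since 1.795 < 11.345, we fail to reject the null hypothesis — the data are consistent with the 9:3:3:1 ratio.

1.795; consistent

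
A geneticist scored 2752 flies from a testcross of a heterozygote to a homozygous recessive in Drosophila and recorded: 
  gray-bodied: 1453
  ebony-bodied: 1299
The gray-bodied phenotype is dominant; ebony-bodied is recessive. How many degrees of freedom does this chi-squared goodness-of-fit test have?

A testcross of a heterozygote (Aa × aa) gives a 1:1 phenotypic ratio.
A goodness-of-fit test with 2 phenotype classes has df = 2 − 1 = 1.

1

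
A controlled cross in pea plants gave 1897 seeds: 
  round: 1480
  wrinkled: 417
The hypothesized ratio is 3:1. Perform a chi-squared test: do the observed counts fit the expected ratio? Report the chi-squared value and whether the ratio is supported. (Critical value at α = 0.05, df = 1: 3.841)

Expected counts for N = 1897 under a 3:1 ratio (total parts = 4):
  round: 1897 × 3/4 = 1422.75
  wrinkled: 1897 × 1/4 = 474.25
χ² = Σ (O − E)² / E
  round: (1480 − 1422.75)² / 1422.75 = 2.3037
  wrinkled: (417 − 474.25)² / 474.25 = 6.9110
χ² = 2.3037 + 6.9110 = 9.2147 ≈ 9.215
Degrees of freedom = 2 − 1 = 1; critical value at α = 0.05 is 3.841.
Since 9.215 > 3.841, we reject the null hypothesis — the data do not fit the 3:1 ratio.

9.215; not consistent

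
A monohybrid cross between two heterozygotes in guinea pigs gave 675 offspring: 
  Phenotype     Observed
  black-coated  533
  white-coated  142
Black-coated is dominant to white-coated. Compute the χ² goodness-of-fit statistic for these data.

For a monohybrid cross between heterozygotes with complete dominance, the expected phenotypic ratio is 3:1.
Under the 3:1 hypothesis (Σ ratio = 4, N = 675):
  black-coated: 675 × 3/4 = 506.25
  white-coated: 675 × 1/4 = 168.75
χ² = Σ (O − E)² / E
  black-coated: (533 − 506.25)² / 506.25 = 1.4135
  white-coated: (142 − 168.75)² / 168.75 = 4.2404
χ² = 1.4135 + 4.2404 = 5.6539 ≈ 5.654

5.654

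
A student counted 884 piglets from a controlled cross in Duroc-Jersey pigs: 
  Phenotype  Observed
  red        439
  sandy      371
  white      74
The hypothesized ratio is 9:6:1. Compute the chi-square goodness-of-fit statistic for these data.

Total ratio parts = 16. Expected numbers out of 884:
  red: 884 × 9/16 = 497.25
  sandy: 884 × 6/16 = 331.5
  white: 884 × 1/16 = 55.25
χ² = Σ (O − E)² / E
  red: (439 − 497.25)² / 497.25 = 6.8237
  sandy: (371 − 331.5)² / 331.5 = 4.7066
  white: (74 − 55.25)² / 55.25 = 6.3631
χ² = 6.8237 + 4.7066 + 6.3631 = 17.8934 ≈ 17.893

17.893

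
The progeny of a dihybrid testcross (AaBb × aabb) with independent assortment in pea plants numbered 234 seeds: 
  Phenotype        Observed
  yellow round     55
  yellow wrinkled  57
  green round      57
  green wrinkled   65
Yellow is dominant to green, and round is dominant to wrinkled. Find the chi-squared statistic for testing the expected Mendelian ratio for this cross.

1.009

A dihybrid testcross with independent assortment gives a 1:1:1:1 ratio.
Total ratio parts = 4. Expected numbers out of 234:
  yellow round: 234 × 1/4 = 58.5
  yellow wrinkled: 234 × 1/4 = 58.5
  green round: 234 × 1/4 = 58.5
  green wrinkled: 234 × 1/4 = 58.5
χ² = Σ (O − E)² / E
  yellow round: (55 − 58.5)² / 58.5 = 0.2094
  yellow wrinkled: (57 − 58.5)² / 58.5 = 0.0385
  green round: (57 − 58.5)² / 58.5 = 0.0385
  green wrinkled: (65 − 58.5)² / 58.5 = 0.7222
χ² = 0.2094 + 0.0385 + 0.0385 + 0.7222 = 1.0086 ≈ 1.009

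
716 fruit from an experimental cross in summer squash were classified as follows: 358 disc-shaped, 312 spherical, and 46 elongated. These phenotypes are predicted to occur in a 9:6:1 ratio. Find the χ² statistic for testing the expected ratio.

Total ratio parts = 16. Expected numbers out of 716:
  disc-shaped: 716 × 9/16 = 402.75
  spherical: 716 × 6/16 = 268.5
  elongated: 716 × 1/16 = 44.75
χ² = Σ (O − E)² / E
  disc-shaped: (358 − 402.75)² / 402.75 = 4.9722
  spherical: (312 − 268.5)² / 268.5 = 7.0475
  elongated: (46 − 44.75)² / 44.75 = 0.0349
χ² = 4.9722 + 7.0475 + 0.0349 = 12.0546 ≈ 12.055

12.055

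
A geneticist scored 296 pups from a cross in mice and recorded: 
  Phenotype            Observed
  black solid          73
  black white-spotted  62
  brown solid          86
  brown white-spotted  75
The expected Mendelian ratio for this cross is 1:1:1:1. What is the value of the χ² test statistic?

3.919

Expected counts for N = 296 under a 1:1:1:1 ratio (total parts = 4):
  black solid: 296 × 1/4 = 74
  black white-spotted: 296 × 1/4 = 74
  brown solid: 296 × 1/4 = 74
  brown white-spotted: 296 × 1/4 = 74
χ² = Σ (O − E)² / E
  black solid: (73 − 74)² / 74 = 0.0135
  black white-spotted: (62 − 74)² / 74 = 1.9459
  brown solid: (86 − 74)² / 74 = 1.9459
  brown white-spotted: (75 − 74)² / 74 = 0.0135
χ² = 0.0135 + 1.9459 + 1.9459 + 0.0135 = 3.9188 ≈ 3.919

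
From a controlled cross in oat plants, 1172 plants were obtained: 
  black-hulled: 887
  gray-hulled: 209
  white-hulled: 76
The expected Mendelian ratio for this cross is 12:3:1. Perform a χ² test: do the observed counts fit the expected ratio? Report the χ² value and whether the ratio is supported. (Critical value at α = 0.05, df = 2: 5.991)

0.702; consistent

Under the 12:3:1 hypothesis (Σ ratio = 16, N = 1172):
  black-hulled: 1172 × 12/16 = 879
  gray-hulled: 1172 × 3/16 = 219.75
  white-hulled: 1172 × 1/16 = 73.25
χ² = Σ (O − E)² / E
  black-hulled: (887 − 879)² / 879 = 0.0728
  gray-hulled: (209 − 219.75)² / 219.75 = 0.5259
  white-hulled: (76 − 73.25)² / 73.25 = 0.1032
χ² = 0.0728 + 0.5259 + 0.1032 = 0.7019 ≈ 0.702
Degrees of freedom = 3 − 1 = 2; critical value at α = 0.05 is 5.991.
Since 0.702 < 5.991, we fail to reject the null hypothesis — the data are consistent with the 12:3:1 ratio.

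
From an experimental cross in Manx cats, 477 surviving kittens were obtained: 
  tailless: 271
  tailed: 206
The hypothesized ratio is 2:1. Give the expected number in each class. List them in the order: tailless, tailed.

Expected counts for N = 477 under a 2:1 ratio (total parts = 3):
  tailless: 477 × 2/3 = 318
  tailed: 477 × 1/3 = 159

318, 159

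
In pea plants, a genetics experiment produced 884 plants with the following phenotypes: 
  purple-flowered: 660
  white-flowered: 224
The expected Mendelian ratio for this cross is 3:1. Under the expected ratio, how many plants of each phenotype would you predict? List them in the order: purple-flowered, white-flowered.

663, 221

Total ratio parts = 4. Expected numbers out of 884:
  purple-flowered: 884 × 3/4 = 663
  white-flowered: 884 × 1/4 = 221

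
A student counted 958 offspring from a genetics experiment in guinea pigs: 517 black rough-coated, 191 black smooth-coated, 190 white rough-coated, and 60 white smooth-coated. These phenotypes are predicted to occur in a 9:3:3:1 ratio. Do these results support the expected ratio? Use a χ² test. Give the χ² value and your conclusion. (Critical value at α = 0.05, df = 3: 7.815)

2.208; consistent

Total ratio parts = 16. Expected numbers out of 958:
  black rough-coated: 958 × 9/16 = 538.875
  black smooth-coated: 958 × 3/16 = 179.625
  white rough-coated: 958 × 3/16 = 179.625
  white smooth-coated: 958 × 1/16 = 59.875
χ² = Σ (O − E)² / E
  black rough-coated: (517 − 538.875)² / 538.875 = 0.8880
  black smooth-coated: (191 − 179.625)² / 179.625 = 0.7203
  white rough-coated: (190 − 179.625)² / 179.625 = 0.5993
  white smooth-coated: (60 − 59.875)² / 59.875 = 0.0003
χ² = 0.8880 + 0.7203 + 0.5993 + 0.0003 = 2.2079 ≈ 2.208
Degrees of freedom = 4 − 1 = 3; critical value at α = 0.05 is 7.815.
Since 2.208 < 7.815, we fail to reject the null hypothesis — the data are consistent with the 9:3:3:1 ratio.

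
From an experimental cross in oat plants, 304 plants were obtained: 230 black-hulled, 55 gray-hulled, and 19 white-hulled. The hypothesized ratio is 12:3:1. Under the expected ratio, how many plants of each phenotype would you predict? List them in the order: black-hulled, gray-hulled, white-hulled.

Expected counts for N = 304 under a 12:3:1 ratio (total parts = 16):
  black-hulled: 304 × 12/16 = 228
  gray-hulled: 304 × 3/16 = 57
  white-hulled: 304 × 1/16 = 19

228, 57, 19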